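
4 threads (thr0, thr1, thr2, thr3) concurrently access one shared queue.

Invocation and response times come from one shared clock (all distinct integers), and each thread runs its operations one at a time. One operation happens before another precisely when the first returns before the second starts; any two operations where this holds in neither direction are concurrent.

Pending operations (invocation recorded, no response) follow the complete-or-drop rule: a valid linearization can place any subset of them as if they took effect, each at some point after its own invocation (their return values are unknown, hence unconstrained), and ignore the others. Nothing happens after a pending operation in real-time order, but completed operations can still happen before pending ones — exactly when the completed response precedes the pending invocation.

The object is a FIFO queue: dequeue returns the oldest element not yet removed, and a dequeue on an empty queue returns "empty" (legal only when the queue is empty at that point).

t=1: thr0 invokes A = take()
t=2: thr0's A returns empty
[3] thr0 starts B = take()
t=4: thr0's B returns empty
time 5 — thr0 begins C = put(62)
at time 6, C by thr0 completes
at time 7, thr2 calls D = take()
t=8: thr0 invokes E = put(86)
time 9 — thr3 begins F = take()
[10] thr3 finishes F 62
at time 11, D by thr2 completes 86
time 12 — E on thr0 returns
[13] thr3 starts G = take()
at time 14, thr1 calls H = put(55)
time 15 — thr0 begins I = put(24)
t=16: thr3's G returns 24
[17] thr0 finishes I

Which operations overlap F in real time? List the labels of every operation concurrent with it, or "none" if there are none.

D, E

F spans [9,10]; an op avoiding the whole window 9..10 is ordered, any other is concurrent
A [1,2]: before
B [3,4]: before
C [5,6]: before
D [7,11]: concurrent
E [8,12]: concurrent
G [13,16]: after
H [14,…): after
I [15,17]: after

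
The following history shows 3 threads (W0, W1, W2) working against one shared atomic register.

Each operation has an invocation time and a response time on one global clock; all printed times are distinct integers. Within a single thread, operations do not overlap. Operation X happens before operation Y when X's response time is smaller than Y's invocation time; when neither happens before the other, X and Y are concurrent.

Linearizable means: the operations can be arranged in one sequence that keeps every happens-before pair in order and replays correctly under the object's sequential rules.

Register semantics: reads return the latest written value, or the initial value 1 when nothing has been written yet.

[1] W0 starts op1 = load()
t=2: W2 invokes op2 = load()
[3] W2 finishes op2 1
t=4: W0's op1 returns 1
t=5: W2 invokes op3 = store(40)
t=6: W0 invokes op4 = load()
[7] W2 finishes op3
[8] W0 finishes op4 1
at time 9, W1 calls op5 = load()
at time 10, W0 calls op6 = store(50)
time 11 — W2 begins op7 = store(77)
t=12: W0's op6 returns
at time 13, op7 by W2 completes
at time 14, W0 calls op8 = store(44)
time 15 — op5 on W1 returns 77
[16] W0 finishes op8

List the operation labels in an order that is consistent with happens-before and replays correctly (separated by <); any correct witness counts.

step 1: op1 load() → 1 — value 1
step 2: op2 load() → 1 — value 1
step 3: op4 load() → 1 — value 1
step 4: op3 store(40) — value 40
step 5: op6 store(50) — value 50
step 6: op7 store(77) — value 77
step 7: op5 load() → 77 — value 77
step 8: op8 store(44) — value 44

op1 < op2 < op4 < op3 < op6 < op7 < op5 < op8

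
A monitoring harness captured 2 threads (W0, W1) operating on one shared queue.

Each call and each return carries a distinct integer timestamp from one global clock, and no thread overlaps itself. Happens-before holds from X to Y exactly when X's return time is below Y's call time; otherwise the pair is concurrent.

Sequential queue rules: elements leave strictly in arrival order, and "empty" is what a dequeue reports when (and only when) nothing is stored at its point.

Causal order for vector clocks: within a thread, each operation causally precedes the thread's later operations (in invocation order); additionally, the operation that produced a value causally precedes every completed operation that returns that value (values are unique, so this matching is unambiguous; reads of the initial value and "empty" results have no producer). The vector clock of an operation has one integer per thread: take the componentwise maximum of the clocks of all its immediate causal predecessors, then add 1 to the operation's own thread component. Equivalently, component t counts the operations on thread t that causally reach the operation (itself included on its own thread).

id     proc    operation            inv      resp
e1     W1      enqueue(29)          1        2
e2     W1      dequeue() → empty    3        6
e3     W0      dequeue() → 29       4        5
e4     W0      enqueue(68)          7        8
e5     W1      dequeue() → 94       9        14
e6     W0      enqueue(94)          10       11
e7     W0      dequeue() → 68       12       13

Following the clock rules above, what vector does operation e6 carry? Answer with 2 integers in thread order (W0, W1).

(3, 1)

e1, invoked 1, has no incoming edges; only W1's bump applies → (0, 1)
e2 (invocation 3): componentwise max over VC(e1)=(0, 1), +1 at W1, giving (0, 2)
e3 (invocation 4): componentwise max over VC(e1)=(0, 1), +1 at W0, giving (1, 1)
e4 (invocation 7): componentwise max over VC(e3)=(1, 1), +1 at W0, giving (2, 1)
e6 (invocation 10): componentwise max over VC(e4)=(2, 1), +1 at W0, giving (3, 1)
e7 (invocation 12): componentwise max over VC(e4)=(2, 1), VC(e6)=(3, 1), +1 at W0, giving (4, 1)
e5 (invocation 9): componentwise max over VC(e2)=(0, 2), VC(e6)=(3, 1), +1 at W1, giving (3, 3)
target: VC(e6) = (3, 1)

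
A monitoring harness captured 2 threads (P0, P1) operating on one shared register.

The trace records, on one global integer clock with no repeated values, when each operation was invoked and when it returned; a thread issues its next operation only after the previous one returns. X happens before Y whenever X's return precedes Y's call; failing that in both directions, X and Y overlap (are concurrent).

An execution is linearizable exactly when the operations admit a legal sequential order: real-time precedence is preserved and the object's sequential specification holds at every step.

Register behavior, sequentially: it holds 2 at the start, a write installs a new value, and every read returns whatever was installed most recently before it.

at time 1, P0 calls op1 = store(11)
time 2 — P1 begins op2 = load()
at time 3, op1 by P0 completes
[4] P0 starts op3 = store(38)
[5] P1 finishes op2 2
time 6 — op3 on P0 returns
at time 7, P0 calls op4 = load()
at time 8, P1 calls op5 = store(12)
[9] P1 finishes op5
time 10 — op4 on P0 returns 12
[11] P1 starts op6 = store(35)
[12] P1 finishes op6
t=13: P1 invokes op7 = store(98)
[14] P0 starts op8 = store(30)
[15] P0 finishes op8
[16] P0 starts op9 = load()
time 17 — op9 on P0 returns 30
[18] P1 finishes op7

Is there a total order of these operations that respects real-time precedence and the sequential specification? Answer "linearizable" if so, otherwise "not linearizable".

linearizable

a witness: op2, op1, op3, op5, op4, op6, op7, op8, op9
after step 1 (op2 load() → 2): value 2
after step 2 (op1 store(11)): value 11
after step 3 (op3 store(38)): value 38
after step 4 (op5 store(12)): value 12
after step 5 (op4 load() → 12): value 12
after step 6 (op6 store(35)): value 35
after step 7 (op7 store(98)): value 98
after step 8 (op8 store(30)): value 30
after step 9 (op9 load() → 30): value 30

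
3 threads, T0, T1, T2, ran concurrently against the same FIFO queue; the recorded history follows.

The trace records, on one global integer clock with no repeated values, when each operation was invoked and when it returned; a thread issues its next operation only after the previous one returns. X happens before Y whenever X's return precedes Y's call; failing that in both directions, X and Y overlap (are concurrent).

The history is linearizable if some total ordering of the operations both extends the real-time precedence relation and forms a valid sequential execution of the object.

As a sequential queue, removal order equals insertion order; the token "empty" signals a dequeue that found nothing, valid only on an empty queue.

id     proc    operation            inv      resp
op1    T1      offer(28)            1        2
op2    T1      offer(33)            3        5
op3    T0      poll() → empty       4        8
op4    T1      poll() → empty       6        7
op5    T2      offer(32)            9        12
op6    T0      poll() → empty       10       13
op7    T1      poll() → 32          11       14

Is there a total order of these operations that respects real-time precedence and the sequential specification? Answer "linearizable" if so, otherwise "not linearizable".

events 1..6 are fine; event 7 — the response of op4 at time 7 — makes the prefix non-linearizable
exhaustive check: the 3 completed FIFO queue ops admit one real-time order; illegal
no escape via the 1 pending operation (op3): every completion choice fails
for example op1, op2, op4 (pending dropped) fails at step 3: op4 poll() → empty is not legal there

not linearizable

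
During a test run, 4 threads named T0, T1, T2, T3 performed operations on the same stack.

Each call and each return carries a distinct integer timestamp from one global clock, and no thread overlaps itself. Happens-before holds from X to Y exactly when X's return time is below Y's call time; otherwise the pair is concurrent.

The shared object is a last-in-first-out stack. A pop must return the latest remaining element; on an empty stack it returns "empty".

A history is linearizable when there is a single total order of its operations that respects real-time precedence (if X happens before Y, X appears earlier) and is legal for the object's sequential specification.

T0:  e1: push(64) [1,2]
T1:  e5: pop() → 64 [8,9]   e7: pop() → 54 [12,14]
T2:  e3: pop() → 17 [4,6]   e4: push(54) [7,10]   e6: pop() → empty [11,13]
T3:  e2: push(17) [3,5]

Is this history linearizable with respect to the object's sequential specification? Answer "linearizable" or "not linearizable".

one valid linearization: e1, e2, e3, e5, e4, e7, e6
step 1: e1 push(64) — stack <64>
step 2: e2 push(17) — stack <64,17>
step 3: e3 pop() → 17 — stack <64>
step 4: e5 pop() → 64 — stack <>
step 5: e4 push(54) — stack <54>
step 6: e7 pop() → 54 — stack <>
step 7: e6 pop() → empty — stack <>

linearizable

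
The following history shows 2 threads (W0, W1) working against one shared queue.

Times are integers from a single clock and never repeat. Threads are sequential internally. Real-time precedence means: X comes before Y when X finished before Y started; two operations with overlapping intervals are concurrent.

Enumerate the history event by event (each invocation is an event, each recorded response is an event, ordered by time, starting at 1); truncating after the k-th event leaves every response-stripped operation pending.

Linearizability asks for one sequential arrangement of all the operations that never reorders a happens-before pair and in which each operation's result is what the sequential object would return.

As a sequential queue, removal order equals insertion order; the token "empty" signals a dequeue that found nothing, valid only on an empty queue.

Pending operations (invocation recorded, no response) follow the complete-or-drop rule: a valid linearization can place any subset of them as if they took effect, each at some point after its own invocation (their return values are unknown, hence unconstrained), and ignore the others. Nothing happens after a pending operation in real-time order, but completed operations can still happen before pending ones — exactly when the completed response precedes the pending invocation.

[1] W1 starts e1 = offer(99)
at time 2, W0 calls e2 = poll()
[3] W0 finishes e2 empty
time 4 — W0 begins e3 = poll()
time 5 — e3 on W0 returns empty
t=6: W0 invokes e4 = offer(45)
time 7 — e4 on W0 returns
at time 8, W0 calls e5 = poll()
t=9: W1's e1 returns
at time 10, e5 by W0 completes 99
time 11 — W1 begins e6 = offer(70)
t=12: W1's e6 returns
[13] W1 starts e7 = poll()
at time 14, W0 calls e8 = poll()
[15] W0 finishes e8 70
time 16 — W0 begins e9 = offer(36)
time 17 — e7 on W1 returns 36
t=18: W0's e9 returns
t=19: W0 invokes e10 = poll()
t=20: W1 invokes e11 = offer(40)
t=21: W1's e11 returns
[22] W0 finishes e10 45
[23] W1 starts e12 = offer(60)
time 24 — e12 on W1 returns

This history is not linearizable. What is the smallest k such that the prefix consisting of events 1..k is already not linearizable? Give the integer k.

17

events 1..16 are linearizable, e.g. via e2, e3, e1, e4, e5, e6, e7, e8:
step 1: e2 poll() → empty — queue <>
step 2: e3 poll() → empty — queue <>
step 3: e1 offer(99) — queue <99>
step 4: e4 offer(45) — queue <99,45>
step 5: e5 poll() → 99 — queue <45>
step 6: e6 offer(70) — queue <45,70>
step 7: e7 poll() (pending, included) — queue <70>
step 8: e8 poll() → 70 — queue <>
adding event 17 (e7 responds at 17) leaves no legal real-time order
completion choices over the 1 pending operation (e9) were checked; none helps
one such order, e1, e2, e3, e4, e5, e6, e7, e8 (pending dropped), breaks at step 2 where e2 poll() → empty is illegal
one such order, e1, e2, e3, e4, e5, e6, e8, e7 (pending dropped), breaks at step 2 where e2 poll() → empty is illegal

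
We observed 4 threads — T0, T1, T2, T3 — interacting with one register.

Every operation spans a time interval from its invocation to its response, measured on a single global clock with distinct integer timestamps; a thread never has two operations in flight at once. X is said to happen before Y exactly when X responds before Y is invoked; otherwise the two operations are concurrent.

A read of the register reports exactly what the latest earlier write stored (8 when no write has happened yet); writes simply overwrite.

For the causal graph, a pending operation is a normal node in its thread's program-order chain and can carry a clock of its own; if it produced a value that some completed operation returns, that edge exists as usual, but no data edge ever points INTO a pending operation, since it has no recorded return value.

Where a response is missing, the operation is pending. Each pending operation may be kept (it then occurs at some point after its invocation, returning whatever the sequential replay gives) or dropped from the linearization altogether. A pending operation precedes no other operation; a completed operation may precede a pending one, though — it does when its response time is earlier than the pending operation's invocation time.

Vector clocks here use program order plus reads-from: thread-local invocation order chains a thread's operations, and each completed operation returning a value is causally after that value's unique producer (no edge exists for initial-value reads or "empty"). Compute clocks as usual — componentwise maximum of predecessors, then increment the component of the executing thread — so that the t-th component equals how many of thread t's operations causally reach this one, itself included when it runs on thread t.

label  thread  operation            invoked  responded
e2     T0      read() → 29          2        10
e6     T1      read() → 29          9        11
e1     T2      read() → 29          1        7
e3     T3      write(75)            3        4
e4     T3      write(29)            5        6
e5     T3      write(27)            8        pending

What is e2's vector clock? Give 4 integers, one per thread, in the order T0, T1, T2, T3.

(1, 0, 0, 2)

invoked at 3, e3 has no predecessors; its own T3 bump gives (0, 0, 0, 1)
from VC(e3)=(0, 0, 0, 1), e4 (invoked 5) maxes components and bumps T3 → (0, 0, 0, 2)
from VC(e4)=(0, 0, 0, 2), e5 (invoked 8) maxes components and bumps T3 → (0, 0, 0, 3)
from VC(e4)=(0, 0, 0, 2), e1 (invoked 1) maxes components and bumps T2 → (0, 0, 1, 2)
from VC(e4)=(0, 0, 0, 2), e6 (invoked 9) maxes components and bumps T1 → (0, 1, 0, 2)
from VC(e4)=(0, 0, 0, 2), e2 (invoked 2) maxes components and bumps T0 → (1, 0, 0, 2)
target: VC(e2) = (1, 0, 0, 2)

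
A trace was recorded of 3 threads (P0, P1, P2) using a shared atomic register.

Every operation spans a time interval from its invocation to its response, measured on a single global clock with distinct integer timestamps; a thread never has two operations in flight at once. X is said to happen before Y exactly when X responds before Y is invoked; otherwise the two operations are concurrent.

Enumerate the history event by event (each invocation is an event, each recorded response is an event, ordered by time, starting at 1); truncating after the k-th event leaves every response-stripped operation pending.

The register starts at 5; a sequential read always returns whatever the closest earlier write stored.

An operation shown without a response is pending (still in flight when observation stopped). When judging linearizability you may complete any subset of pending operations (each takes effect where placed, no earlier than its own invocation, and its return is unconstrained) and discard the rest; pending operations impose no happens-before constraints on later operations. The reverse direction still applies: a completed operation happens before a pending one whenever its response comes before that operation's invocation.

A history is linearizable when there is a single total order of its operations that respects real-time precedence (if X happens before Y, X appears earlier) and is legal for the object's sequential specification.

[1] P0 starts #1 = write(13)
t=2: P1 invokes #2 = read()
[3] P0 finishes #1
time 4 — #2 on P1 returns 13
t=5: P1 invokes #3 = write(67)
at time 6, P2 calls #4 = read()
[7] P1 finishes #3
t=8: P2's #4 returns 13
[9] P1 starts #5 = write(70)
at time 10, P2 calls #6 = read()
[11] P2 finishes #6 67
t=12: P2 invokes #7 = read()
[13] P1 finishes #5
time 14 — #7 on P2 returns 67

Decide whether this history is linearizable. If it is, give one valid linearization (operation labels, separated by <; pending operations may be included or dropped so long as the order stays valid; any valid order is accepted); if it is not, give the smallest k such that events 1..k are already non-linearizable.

step 1: #1 write(13) — value 13
step 2: #2 read() → 13 — value 13
step 3: #4 read() → 13 — value 13
step 4: #3 write(67) — value 67
step 5: #6 read() → 67 — value 67
step 6: #7 read() → 67 — value 67
step 7: #5 write(70) — value 70

linearizable — witness: #1 < #2 < #4 < #3 < #6 < #7 < #5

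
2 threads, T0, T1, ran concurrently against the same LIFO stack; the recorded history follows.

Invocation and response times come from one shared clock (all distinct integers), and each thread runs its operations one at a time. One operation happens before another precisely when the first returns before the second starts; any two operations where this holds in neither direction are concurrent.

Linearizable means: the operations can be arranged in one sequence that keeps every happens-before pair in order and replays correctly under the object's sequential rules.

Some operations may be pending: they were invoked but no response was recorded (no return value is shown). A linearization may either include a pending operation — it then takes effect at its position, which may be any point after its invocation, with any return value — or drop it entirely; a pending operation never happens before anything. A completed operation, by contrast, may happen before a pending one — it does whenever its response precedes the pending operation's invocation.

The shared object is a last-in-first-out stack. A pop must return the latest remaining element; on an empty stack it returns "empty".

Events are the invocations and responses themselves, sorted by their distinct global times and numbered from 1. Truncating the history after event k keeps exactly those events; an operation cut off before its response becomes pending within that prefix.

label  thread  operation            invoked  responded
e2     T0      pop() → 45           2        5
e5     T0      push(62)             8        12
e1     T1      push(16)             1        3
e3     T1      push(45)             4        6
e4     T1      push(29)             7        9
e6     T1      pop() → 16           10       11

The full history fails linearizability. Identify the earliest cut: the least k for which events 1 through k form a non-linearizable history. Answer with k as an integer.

11

a valid linearization of events 1..10 exists, for instance e1, e3, e2, e4:
step 1: e1 push(16) — stack <16>
step 2: e3 push(45) — stack <16,45>
step 3: e2 pop() → 45 — stack <16>
step 4: e4 push(29) — stack <16,29>
once event 11 joins (e6's response, time 11), exhaustive search finds no witness
including or dropping the 1 pending operation (e5) in any combination fails
e.g. e1, e2, e3, e4, e6 (pending dropped): illegal at step 2, since e2 pop() → 45 cannot apply there
e.g. e1, e3, e2, e4, e6 (pending dropped): illegal at step 5, since e6 pop() → 16 cannot apply there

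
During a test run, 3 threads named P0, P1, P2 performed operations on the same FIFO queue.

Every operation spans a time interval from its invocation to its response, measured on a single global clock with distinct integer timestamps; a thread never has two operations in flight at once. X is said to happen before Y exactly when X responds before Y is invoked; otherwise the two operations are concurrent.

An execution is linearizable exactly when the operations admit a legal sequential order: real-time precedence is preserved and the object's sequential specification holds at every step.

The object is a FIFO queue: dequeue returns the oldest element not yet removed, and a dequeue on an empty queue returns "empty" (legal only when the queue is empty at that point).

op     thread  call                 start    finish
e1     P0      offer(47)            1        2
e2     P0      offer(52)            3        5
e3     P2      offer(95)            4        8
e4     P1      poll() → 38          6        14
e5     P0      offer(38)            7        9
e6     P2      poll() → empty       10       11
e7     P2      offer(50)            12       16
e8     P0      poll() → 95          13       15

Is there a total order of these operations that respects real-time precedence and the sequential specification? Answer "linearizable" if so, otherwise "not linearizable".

not linearizable

events 1..10 are fine; event 11 — the response of e6 at time 11 — makes the prefix non-linearizable
no legal order exists: 3 real-time-consistent candidates over 5 completed FIFO queue operations, all rejected
no escape via the 1 pending operation (e4): every completion choice fails
one such order, e1, e2, e3, e5, e6 (pending dropped), breaks at step 5 where e6 poll() → empty is illegal
one such order, e1, e2, e5, e3, e6 (pending dropped), breaks at step 5 where e6 poll() → empty is illegal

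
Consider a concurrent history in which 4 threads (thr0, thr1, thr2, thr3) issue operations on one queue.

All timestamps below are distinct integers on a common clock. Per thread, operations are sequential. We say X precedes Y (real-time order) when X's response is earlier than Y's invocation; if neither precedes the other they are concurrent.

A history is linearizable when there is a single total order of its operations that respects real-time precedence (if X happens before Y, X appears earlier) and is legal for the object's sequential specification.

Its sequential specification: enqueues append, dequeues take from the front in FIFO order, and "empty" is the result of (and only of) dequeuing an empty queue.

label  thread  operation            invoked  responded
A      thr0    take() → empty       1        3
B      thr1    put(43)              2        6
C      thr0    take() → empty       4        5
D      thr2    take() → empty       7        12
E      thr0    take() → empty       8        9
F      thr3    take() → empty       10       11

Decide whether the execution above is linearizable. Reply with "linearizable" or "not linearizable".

cut after 11 events: linearizable; cut after 12 events (D responds, time 12): not linearizable
no legal order exists: 9 real-time-consistent candidates over 6 completed queue operations, all rejected
e.g. A, B, C, D, E, F: illegal at step 3, since C take() → empty cannot apply there
e.g. A, B, C, E, D, F: illegal at step 3, since C take() → empty cannot apply there

not linearizable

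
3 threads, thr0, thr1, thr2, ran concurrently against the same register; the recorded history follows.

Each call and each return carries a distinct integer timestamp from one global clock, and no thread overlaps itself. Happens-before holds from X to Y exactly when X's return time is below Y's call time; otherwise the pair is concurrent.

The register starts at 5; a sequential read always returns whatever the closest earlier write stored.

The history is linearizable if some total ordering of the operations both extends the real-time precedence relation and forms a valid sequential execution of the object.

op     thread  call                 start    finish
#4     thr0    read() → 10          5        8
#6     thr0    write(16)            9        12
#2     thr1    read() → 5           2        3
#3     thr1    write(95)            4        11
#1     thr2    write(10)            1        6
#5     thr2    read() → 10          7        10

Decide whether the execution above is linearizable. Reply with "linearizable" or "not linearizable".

linearizable

one valid linearization: #2, #1, #4, #5, #3, #6
1. #2 read() → 5, leaving value 5
2. #1 write(10), leaving value 10
3. #4 read() → 10, leaving value 10
4. #5 read() → 10, leaving value 10
5. #3 write(95), leaving value 95
6. #6 write(16), leaving value 16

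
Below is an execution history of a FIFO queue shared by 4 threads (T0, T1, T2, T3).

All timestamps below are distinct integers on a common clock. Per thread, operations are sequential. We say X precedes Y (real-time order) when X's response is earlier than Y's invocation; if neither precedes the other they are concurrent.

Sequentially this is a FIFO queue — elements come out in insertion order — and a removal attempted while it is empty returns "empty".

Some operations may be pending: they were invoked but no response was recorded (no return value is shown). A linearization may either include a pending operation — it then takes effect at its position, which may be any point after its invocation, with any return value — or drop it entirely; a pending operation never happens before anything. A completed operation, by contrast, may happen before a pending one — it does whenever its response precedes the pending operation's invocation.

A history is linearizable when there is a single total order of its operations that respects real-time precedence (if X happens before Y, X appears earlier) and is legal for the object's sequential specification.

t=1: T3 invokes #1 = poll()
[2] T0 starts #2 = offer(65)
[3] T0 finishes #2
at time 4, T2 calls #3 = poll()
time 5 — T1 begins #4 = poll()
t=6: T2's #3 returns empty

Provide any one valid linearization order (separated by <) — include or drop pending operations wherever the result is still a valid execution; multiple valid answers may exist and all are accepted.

after step 1 (#1 poll() (pending, included)): queue <>
after step 2 (#2 offer(65)): queue <65>
after step 3 (#4 poll() (pending, included)): queue <>
after step 4 (#3 poll() → empty): queue <>

#1 < #2 < #4 < #3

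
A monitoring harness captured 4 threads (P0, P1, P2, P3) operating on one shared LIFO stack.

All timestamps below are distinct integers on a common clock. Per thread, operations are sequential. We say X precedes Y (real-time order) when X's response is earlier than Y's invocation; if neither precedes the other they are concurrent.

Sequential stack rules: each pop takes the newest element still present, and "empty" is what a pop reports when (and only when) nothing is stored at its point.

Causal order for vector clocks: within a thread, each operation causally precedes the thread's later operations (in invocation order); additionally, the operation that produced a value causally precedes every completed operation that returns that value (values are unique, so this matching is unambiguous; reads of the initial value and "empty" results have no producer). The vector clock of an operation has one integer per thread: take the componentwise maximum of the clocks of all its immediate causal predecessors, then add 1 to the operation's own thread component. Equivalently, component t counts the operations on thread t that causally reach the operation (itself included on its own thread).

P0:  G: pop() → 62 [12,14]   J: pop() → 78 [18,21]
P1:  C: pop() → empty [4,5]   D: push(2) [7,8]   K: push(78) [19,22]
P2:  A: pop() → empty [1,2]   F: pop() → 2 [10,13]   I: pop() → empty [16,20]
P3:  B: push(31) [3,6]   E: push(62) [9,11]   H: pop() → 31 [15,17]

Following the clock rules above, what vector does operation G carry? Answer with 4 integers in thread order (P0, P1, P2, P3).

(1, 0, 0, 2)

invoked at 3, B has no predecessors; its own P3 bump gives (0, 0, 0, 1)
invoked at 1, A has no predecessors; its own P2 bump gives (0, 0, 1, 0)
invoked at 4, C has no predecessors; its own P1 bump gives (0, 1, 0, 0)
E (invocation 9): componentwise max over VC(B)=(0, 0, 0, 1), +1 at P3, giving (0, 0, 0, 2)
D (invocation 7): componentwise max over VC(C)=(0, 1, 0, 0), +1 at P1, giving (0, 2, 0, 0)
H (invocation 15): componentwise max over VC(B)=(0, 0, 0, 1), VC(E)=(0, 0, 0, 2), +1 at P3, giving (0, 0, 0, 3)
K (invocation 19): componentwise max over VC(D)=(0, 2, 0, 0), +1 at P1, giving (0, 3, 0, 0)
G (invocation 12): componentwise max over VC(E)=(0, 0, 0, 2), +1 at P0, giving (1, 0, 0, 2)
F (invocation 10): componentwise max over VC(A)=(0, 0, 1, 0), VC(D)=(0, 2, 0, 0), +1 at P2, giving (0, 2, 2, 0)
I (invocation 16): componentwise max over VC(F)=(0, 2, 2, 0), +1 at P2, giving (0, 2, 3, 0)
J (invocation 18): componentwise max over VC(G)=(1, 0, 0, 2), VC(K)=(0, 3, 0, 0), +1 at P0, giving (2, 3, 0, 2)
target: VC(G) = (1, 0, 0, 2)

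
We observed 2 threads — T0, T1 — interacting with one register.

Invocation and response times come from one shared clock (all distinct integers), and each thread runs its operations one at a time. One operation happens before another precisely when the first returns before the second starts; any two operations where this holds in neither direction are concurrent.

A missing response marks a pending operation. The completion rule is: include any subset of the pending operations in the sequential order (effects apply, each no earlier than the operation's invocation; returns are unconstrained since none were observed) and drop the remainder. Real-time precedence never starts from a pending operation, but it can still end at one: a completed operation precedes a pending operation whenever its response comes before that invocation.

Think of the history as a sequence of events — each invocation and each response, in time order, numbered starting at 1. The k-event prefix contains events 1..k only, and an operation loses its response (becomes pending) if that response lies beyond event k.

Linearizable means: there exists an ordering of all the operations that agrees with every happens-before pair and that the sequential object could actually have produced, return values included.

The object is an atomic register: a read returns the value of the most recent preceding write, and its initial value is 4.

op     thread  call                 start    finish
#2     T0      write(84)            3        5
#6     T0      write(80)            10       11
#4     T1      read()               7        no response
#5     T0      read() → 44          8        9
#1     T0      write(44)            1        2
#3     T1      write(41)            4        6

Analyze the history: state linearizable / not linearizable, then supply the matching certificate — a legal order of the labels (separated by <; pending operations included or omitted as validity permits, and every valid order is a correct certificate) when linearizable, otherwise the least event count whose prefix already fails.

not linearizable — minimal violating prefix: 9 events

events 1..8 are fine; event 9 — the response of #5 at time 9 — makes the prefix non-linearizable
real-time-consistent orders of the 4 completed operations: 2 — all fail the register replay
completion choices over the 1 pending operation (#4) were checked; none helps
sample order #1, #2, #3, #5 (pending dropped) stalls at step 4 — #5 read() → 44 has no legal effect
sample order #1, #3, #2, #5 (pending dropped) stalls at step 4 — #5 read() → 44 has no legal effect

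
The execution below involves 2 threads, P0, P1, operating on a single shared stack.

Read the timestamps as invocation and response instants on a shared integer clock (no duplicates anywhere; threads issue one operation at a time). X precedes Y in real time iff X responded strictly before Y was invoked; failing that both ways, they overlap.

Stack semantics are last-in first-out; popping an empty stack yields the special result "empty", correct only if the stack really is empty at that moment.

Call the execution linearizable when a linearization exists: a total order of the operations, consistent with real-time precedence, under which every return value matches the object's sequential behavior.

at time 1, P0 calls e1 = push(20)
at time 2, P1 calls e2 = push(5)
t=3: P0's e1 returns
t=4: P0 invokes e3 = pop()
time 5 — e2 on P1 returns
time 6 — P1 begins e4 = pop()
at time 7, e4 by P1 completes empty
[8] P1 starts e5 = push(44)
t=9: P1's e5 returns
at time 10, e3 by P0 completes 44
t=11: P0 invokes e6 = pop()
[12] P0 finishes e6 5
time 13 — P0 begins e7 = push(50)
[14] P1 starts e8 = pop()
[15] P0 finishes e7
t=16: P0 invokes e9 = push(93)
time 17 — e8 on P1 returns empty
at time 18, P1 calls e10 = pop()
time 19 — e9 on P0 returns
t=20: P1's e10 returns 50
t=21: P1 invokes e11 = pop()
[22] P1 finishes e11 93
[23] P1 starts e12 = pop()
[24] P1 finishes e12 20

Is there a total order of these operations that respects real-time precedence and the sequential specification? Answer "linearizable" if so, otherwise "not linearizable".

already the first 7 events (up to e4's response at time 7) admit no linearization; the first 6 still do
every one of the 2 real-time-consistent orders over 3 completed stack ops fails the sequential spec
every completion of the 1 pending operation (e3) was checked; none linearizes
one such order, e1, e2, e4 (pending dropped), breaks at step 3 where e4 pop() → empty is illegal
one such order, e2, e1, e4 (pending dropped), breaks at step 3 where e4 pop() → empty is illegal

not linearizable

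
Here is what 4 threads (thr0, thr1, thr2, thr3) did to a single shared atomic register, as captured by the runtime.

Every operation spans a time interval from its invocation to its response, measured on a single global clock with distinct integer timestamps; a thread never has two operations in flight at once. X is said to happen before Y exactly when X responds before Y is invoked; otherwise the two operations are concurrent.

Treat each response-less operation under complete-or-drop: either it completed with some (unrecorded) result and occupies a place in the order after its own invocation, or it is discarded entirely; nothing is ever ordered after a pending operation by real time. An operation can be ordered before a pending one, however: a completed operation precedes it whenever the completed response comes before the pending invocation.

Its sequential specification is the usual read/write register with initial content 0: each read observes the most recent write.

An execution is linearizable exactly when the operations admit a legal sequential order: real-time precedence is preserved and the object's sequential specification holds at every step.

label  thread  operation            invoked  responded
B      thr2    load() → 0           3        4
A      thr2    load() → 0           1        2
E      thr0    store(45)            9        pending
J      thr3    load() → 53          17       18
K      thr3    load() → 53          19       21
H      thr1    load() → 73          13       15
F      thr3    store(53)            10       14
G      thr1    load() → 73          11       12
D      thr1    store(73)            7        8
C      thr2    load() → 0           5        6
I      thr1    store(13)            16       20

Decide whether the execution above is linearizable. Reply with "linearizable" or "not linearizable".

linearizable

one valid linearization: A, B, C, D, G, H, E, F, J, K, I
1. A load() → 0, leaving value 0
2. B load() → 0, leaving value 0
3. C load() → 0, leaving value 0
4. D store(73), leaving value 73
5. G load() → 73, leaving value 73
6. H load() → 73, leaving value 73
7. E store(45) (pending, included), leaving value 45
8. F store(53), leaving value 53
9. J load() → 53, leaving value 53
10. K load() → 53, leaving value 53
11. I store(13), leaving value 13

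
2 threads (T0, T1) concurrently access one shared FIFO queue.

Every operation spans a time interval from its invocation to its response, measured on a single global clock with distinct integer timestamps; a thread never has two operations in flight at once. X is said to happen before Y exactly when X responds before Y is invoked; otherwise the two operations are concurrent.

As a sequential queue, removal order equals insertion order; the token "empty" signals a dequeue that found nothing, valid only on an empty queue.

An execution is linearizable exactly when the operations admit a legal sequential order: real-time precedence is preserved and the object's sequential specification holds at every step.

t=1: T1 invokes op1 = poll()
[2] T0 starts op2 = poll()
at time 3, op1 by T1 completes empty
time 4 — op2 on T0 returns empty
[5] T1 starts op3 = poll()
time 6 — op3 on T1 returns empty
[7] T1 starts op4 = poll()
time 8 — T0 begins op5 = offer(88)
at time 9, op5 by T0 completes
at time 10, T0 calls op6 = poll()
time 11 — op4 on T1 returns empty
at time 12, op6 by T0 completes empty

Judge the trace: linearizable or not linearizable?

not linearizable

prefix check: 1..11 passes, 1..12 fails once op6's time-12 response joins
every one of the 6 real-time-consistent orders over 6 completed FIFO queue ops fails the sequential spec
one such order, op1, op2, op3, op4, op5, op6, breaks at step 6 where op6 poll() → empty is illegal
one such order, op1, op2, op3, op5, op4, op6, breaks at step 5 where op4 poll() → empty is illegal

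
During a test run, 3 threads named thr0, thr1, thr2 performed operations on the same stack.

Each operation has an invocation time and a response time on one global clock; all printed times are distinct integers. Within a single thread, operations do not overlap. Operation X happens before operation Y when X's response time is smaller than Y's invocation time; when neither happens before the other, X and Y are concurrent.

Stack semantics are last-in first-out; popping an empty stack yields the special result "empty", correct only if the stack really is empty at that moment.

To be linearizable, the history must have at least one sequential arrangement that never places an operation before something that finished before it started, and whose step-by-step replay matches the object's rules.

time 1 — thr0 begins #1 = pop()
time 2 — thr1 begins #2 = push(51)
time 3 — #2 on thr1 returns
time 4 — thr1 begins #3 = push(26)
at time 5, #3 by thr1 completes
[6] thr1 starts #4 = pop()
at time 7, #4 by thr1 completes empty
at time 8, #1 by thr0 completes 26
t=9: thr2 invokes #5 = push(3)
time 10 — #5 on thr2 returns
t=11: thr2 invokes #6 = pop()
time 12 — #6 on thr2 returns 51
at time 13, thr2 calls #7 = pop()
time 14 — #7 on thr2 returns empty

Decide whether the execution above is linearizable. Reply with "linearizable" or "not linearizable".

events 1..6 are fine; event 7 — the response of #4 at time 7 — makes the prefix non-linearizable
one real-time candidate order over the 3 completed operations — the stack replay rejects it
including or dropping the 1 pending operation (#1) in any combination fails
for example #2, #3, #4 (pending dropped) fails at step 3: #4 pop() → empty is not legal there

not linearizable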